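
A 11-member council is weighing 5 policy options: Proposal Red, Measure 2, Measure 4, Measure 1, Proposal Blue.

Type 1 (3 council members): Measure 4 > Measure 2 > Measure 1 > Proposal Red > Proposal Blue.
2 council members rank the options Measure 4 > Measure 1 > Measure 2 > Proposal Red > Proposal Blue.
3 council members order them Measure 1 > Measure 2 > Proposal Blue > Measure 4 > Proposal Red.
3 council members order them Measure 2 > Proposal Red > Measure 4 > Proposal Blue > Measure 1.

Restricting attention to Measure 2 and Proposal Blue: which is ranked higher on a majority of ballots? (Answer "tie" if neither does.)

Measure 2

Ballots ranking Measure 2 above Proposal Blue: 3 + 2 + 3 + 3 = 11.
Ballots ranking Proposal Blue above Measure 2: 11 − 11 = 0.
Measure 2 wins the head-to-head 11–0.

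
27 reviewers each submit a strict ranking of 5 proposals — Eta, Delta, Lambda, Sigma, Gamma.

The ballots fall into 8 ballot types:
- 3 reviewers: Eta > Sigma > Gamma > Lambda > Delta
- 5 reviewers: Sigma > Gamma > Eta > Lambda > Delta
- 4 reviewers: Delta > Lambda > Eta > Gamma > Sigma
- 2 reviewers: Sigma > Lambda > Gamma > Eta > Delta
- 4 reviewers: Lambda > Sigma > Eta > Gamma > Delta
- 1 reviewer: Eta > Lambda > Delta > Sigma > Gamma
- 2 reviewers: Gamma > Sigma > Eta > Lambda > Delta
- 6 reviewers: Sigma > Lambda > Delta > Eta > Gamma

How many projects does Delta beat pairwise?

Delta against each rival (27 reviewers):
Delta vs Eta: 4+6 = 10 for Delta, 17 for Eta — Eta by 17–10.
Delta vs Lambda: Delta preferred on 4 ballots; Lambda wins 23–4.
Delta–Sigma: Sigma 22–5.
Delta vs Gamma: Gamma wins 16–11.
Delta beats no one; loses to Eta, Lambda, Sigma, Gamma — 0 pairwise wins.

0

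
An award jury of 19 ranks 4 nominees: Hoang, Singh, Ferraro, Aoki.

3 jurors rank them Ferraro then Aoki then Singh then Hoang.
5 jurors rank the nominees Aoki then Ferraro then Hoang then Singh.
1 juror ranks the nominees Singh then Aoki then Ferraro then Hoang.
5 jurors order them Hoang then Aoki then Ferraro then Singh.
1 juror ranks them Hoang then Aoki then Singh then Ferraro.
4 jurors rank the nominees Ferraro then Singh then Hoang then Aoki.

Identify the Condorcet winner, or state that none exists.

none

Pairwise majorities:
Hoang vs Singh: Hoang wins 11–8.
Hoang vs Ferraro: Ferraro, 13–6.
Hoang vs Aoki: Hoang, 10–9.
Singh vs Ferraro: Ferraro wins 17–2.
Singh vs Aoki: Aoki wins 14–5.
Ferraro vs Aoki: Aoki wins 12–7.
No nominee is unbeaten: Hoang loses to Ferraro; Singh loses to Hoang; Ferraro loses to Aoki; Aoki loses to Hoang. In particular Hoang → Aoki → Ferraro → Hoang is a majority cycle — no Condorcet winner exists.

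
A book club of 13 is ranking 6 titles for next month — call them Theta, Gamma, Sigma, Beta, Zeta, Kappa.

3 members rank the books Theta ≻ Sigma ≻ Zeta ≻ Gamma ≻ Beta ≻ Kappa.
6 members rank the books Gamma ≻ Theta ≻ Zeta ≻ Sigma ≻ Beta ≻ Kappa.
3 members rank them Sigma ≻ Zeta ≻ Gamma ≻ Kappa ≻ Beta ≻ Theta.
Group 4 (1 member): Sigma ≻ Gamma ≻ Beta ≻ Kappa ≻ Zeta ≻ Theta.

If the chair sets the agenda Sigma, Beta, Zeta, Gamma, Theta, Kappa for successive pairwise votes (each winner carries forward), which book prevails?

Round 1: Sigma vs Beta — 13–0, Sigma advances.
Round 2: Sigma vs Zeta — 7–6, Sigma advances.
Round 3: Sigma vs Gamma — 7–6, Sigma advances.
Round 4: Sigma vs Theta — 4–9, Theta advances.
Round 5: Theta vs Kappa — 9–4, Theta advances.
The agenda winner is Theta.

Theta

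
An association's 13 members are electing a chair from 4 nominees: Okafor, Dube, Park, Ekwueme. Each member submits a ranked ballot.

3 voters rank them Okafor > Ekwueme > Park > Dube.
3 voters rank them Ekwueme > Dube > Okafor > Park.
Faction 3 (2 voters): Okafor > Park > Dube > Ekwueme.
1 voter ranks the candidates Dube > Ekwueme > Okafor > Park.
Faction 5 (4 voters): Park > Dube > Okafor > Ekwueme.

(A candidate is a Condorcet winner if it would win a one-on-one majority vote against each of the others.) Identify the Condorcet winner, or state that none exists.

none

Check each pair by majority over 13 ballots:
Okafor vs Dube: Okafor preferred on 3+2 = 5 ballots; Dube wins 8–5.
Okafor vs Park: 9 to 4, Okafor.
Okafor vs Ekwueme: Okafor is ranked higher on 3+2+4 = 9 ballots, Ekwueme on 4. Okafor wins 9–4.
Dube vs Park: 3+1 = 4 for Dube, 9 for Park — Park by 9–4.
Dube vs Ekwueme: Dube preferred on 2+1+4 = 7 ballots; Dube wins 7–6.
Park vs Ekwueme: 6 to 7, Ekwueme.
No candidate is unbeaten: Okafor loses to Dube; Dube loses to Park; Park loses to Okafor; Ekwueme loses to Okafor. In particular Okafor beats Park beats Dube beats Okafor is a majority cycle — no Condorcet winner exists.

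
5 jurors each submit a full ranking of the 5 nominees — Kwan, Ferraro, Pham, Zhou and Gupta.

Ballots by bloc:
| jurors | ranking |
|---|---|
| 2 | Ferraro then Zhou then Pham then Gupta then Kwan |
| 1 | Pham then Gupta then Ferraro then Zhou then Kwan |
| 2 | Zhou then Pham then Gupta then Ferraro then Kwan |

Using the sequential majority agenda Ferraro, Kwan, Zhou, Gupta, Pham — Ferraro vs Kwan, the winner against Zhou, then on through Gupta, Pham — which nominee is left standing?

Round 1: Ferraro vs Kwan — 5–0, Ferraro advances.
Round 2: Ferraro vs Zhou — 3–2, Ferraro advances.
Round 3: Ferraro vs Gupta — 2–3, Gupta advances.
Round 4: Gupta vs Pham — 0–5, Pham advances.
The agenda winner is Pham.

Pham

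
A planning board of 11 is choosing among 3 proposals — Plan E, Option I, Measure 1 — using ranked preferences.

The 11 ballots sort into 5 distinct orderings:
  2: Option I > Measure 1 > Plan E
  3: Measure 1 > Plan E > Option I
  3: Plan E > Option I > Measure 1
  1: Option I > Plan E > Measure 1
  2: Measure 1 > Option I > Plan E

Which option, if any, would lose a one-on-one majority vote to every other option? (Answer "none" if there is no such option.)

none

Head-to-head results (11 council members):
Plan E vs Option I: 3+3 = 6 for Plan E, 5 for Option I — Plan E by 6–5.
Plan E–Measure 1: Measure 1 7–4.
Option I vs Measure 1: Option I, 6–5.
No option is winless: Plan E beats Option I; Option I beats Measure 1; Measure 1 beats Plan E. There is no Condorcet loser.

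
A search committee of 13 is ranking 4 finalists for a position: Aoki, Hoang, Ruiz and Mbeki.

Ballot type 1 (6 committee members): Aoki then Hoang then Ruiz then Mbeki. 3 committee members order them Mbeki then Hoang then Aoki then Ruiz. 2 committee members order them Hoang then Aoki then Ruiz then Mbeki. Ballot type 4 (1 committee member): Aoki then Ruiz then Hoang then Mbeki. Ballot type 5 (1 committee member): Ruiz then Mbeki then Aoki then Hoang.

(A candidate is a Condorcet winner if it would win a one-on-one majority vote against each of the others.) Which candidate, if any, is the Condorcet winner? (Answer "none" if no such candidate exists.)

Aoki

Pairwise majorities:
Aoki vs Hoang: Aoki wins 8–5.
Aoki–Ruiz: Aoki 12–1.
Aoki vs Mbeki: Aoki, 9–4.
Hoang–Ruiz: Hoang 11–2.
Hoang vs Mbeki: Hoang wins 9–4.
Ruiz–Mbeki: Ruiz 10–3.
Aoki beats each of Hoang, Ruiz, Mbeki — Aoki is the Condorcet winner.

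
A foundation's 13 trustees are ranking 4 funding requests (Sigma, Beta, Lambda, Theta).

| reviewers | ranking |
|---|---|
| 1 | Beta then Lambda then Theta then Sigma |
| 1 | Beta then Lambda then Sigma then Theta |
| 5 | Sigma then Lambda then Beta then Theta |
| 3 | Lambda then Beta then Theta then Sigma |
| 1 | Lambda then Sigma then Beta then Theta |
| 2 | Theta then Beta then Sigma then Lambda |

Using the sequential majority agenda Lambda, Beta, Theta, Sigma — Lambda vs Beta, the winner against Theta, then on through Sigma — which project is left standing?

Sigma

Round 1: Lambda vs Beta — 9–4, Lambda advances.
Round 2: Lambda vs Theta — 11–2, Lambda advances.
Round 3: Lambda vs Sigma — 6–7, Sigma advances.
Sigma survives the agenda.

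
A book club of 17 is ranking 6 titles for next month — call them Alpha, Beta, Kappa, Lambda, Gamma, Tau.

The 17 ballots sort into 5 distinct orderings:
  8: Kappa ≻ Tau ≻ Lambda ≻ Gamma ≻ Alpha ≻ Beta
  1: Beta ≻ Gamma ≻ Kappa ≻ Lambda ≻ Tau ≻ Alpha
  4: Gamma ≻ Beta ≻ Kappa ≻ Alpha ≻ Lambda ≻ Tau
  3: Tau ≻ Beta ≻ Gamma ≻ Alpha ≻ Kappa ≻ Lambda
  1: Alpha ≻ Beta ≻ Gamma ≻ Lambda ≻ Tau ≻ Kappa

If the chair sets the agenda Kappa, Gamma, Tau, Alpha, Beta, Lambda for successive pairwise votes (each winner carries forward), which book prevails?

Round 1: Kappa vs Gamma — 8–9, Gamma advances.
Round 2: Gamma vs Tau — 6–11, Tau advances.
Round 3: Tau vs Alpha — 12–5, Tau advances.
Round 4: Tau vs Beta — 11–6, Tau advances.
Round 5: Tau vs Lambda — 11–6, Tau advances.
Tau survives the agenda.

Tau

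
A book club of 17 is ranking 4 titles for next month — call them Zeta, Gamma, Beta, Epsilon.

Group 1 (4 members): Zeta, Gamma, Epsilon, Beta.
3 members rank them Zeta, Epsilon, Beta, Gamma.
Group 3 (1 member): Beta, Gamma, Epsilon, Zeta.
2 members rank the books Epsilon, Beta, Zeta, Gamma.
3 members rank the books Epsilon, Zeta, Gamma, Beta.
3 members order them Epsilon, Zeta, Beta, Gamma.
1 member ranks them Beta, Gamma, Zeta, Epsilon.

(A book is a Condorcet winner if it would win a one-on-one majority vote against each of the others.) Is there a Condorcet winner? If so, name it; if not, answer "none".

Head-to-head results (17 members):
Zeta vs Gamma: Zeta, 15–2.
Zeta–Beta: Zeta 13–4.
Zeta–Epsilon: Epsilon 9–8.
Gamma–Beta: Beta 10–7.
Gamma–Epsilon: Epsilon 11–6.
Beta–Epsilon: Epsilon 15–2.
Epsilon beats each of Zeta, Gamma, Beta — Epsilon is the Condorcet winner.

Epsilon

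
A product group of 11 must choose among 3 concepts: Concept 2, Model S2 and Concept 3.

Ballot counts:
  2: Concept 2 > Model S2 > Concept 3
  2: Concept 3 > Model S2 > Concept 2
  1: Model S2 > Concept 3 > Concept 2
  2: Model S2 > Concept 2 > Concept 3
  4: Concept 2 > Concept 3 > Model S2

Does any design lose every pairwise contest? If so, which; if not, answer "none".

Head-to-head results (11 engineers):
Concept 2 vs Model S2: Concept 2 preferred on 2+4 = 6 ballots; Concept 2 wins 6–5.
Concept 2–Concept 3: Concept 2 8–3.
Model S2 vs Concept 3: Model S2 preferred on 2+1+2 = 5 ballots; Concept 3 wins 6–5.
Only Model S2 has no wins; Model S2 is the Condorcet loser.

Model S2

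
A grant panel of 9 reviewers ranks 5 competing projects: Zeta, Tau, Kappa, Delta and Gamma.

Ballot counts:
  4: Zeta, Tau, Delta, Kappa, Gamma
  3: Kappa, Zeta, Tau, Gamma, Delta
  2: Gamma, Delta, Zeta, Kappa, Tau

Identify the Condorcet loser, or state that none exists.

none

Head-to-head results (9 reviewers):
Zeta vs Tau: 9 to 0, Zeta.
Zeta vs Kappa: 6 to 3, Zeta.
Zeta vs Delta: Zeta wins 7–2.
Zeta–Gamma: Zeta 7–2.
Tau vs Kappa: 4 for Tau, 5 for Kappa — Kappa by 5–4.
Tau vs Delta: Tau is ranked higher on 4+3 = 7 ballots, Delta on 2. Tau wins 7–2.
Tau vs Gamma: Tau, 7–2.
Kappa vs Delta: Delta wins 6–3.
Kappa–Gamma: Kappa 7–2.
Delta vs Gamma: Gamma, 5–4.
Every project wins at least one matchup (Zeta beats Tau; Tau beats Delta; Kappa beats Tau; Delta beats Kappa; Gamma beats Delta), so there is no Condorcet loser.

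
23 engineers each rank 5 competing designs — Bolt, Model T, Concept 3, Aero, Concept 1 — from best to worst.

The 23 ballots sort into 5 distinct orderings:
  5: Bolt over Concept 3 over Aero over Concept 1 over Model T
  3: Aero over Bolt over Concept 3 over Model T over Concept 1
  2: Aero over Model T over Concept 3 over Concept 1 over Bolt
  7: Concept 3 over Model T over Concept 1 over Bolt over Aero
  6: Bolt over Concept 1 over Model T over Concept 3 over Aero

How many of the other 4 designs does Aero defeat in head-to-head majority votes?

Aero against each rival (23 engineers):
Aero vs Bolt: Bolt, 18–5.
Aero vs Model T: Model T wins 13–10.
Aero–Concept 3: Concept 3 18–5.
Aero vs Concept 1: Concept 1 wins 13–10.
Aero beats no one; loses to Bolt, Model T, Concept 3, Concept 1 — 0 pairwise wins.

0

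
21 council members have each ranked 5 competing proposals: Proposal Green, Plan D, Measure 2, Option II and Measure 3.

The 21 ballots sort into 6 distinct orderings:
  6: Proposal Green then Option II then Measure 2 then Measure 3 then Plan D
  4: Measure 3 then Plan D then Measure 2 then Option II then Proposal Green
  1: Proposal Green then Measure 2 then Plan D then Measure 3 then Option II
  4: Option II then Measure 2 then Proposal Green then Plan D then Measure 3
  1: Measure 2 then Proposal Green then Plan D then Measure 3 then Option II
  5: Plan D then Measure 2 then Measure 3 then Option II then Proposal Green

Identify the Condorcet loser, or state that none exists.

none

Pairwise majorities:
Proposal Green vs Plan D: 12 to 9, Proposal Green.
Proposal Green vs Measure 2: 6+1 = 7 for Proposal Green, 14 for Measure 2 — Measure 2 by 14–7.
Proposal Green vs Option II: 8 to 13, Option II.
Proposal Green vs Measure 3: Proposal Green, 12–9.
Plan D vs Measure 2: Plan D preferred on 4+5 = 9 ballots; Measure 2 wins 12–9.
Plan D vs Option II: 4+1+1+5 = 11 for Plan D, 10 for Option II — Plan D by 11–10.
Plan D vs Measure 3: 11 to 10, Plan D.
Measure 2 vs Option II: 4+1+1+5 = 11 for Measure 2, 10 for Option II — Measure 2 by 11–10.
Measure 2 vs Measure 3: 6+1+4+1+5 = 17 for Measure 2, 4 for Measure 3 — Measure 2 by 17–4.
Option II–Measure 3: Measure 3 11–10.
Every option wins at least one matchup (Proposal Green beats Plan D; Plan D beats Option II; Measure 2 beats Proposal Green; Option II beats Proposal Green; Measure 3 beats Option II), so there is no Condorcet loser.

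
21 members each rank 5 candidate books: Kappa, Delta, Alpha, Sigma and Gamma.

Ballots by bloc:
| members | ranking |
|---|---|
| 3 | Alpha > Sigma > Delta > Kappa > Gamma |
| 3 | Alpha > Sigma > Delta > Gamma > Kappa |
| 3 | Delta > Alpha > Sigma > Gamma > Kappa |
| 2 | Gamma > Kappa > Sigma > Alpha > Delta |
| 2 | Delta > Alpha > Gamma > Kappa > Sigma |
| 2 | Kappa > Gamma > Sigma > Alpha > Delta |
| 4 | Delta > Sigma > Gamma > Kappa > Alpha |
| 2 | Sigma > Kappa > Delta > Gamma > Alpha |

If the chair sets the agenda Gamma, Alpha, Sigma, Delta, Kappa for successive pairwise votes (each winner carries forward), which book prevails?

Delta

Round 1: Gamma vs Alpha — 10–11, Alpha advances.
Round 2: Alpha vs Sigma — 11–10, Alpha advances.
Round 3: Alpha vs Delta — 10–11, Delta advances.
Round 4: Delta vs Kappa — 15–6, Delta advances.
The agenda winner is Delta.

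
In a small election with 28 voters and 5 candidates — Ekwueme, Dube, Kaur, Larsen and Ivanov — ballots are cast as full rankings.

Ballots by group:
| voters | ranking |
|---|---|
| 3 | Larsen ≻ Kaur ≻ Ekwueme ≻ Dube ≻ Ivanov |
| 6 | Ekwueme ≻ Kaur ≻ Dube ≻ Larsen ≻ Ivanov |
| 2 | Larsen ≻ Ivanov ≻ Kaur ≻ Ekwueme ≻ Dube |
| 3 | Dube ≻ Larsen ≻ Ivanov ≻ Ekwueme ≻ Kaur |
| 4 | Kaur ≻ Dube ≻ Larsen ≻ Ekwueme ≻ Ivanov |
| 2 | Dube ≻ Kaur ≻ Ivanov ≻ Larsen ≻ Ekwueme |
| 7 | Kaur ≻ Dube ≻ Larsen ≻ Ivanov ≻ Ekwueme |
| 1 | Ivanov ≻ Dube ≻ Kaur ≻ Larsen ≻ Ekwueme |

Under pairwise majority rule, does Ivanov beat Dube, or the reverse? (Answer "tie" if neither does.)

Ballots ranking Ivanov above Dube: 2 + 1 = 3.
Ballots ranking Dube above Ivanov: 28 − 3 = 25.
Dube wins the head-to-head 25–3.

Dube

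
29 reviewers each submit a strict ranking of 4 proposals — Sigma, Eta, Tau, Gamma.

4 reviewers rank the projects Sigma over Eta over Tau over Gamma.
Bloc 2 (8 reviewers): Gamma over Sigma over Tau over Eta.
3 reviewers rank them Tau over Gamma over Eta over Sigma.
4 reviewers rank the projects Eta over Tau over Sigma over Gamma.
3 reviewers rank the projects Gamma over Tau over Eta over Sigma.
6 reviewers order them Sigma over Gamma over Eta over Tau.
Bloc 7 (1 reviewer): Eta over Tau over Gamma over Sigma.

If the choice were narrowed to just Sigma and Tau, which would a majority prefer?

Sigma

Ballots ranking Sigma above Tau: 4 + 8 + 6 = 18.
Ballots ranking Tau above Sigma: 29 − 18 = 11.
Sigma wins the head-to-head 18–11.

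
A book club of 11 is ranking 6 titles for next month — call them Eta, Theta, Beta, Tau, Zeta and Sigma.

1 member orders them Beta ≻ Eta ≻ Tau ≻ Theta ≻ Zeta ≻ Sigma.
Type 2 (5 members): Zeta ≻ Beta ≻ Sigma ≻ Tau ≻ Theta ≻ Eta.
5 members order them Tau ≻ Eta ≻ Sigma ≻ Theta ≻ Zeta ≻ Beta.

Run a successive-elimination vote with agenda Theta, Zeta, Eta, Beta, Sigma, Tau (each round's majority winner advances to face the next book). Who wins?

Beta

Round 1: Theta vs Zeta — 6–5, Theta advances.
Round 2: Theta vs Eta — 5–6, Eta advances.
Round 3: Eta vs Beta — 5–6, Beta advances.
Round 4: Beta vs Sigma — 6–5, Beta advances.
Round 5: Beta vs Tau — 6–5, Beta advances.
The agenda winner is Beta.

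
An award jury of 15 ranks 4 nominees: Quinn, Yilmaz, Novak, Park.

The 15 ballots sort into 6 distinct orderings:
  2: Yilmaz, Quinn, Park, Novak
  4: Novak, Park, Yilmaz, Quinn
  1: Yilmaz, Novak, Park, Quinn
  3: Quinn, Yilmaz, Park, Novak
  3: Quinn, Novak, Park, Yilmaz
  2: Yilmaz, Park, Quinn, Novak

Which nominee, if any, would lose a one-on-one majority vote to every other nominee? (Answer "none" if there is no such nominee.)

Park

Pairwise majorities:
Quinn vs Yilmaz: 6 to 9, Yilmaz.
Quinn vs Novak: 2+3+3+2 = 10 for Quinn, 5 for Novak — Quinn by 10–5.
Quinn vs Park: Quinn, 8–7.
Yilmaz vs Novak: 8 to 7, Yilmaz.
Yilmaz vs Park: 2+1+3+2 = 8 for Yilmaz, 7 for Park — Yilmaz by 8–7.
Novak vs Park: 4+1+3 = 8 for Novak, 7 for Park — Novak by 8–7.
Park loses to every other nominee — it is the Condorcet loser.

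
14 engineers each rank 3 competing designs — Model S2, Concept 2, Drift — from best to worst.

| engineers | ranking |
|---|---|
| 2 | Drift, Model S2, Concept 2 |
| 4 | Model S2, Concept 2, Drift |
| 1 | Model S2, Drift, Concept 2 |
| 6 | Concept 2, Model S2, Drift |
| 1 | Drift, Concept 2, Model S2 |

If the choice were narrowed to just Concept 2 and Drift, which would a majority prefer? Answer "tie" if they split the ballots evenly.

Concept 2

Ballots ranking Concept 2 above Drift: 4 + 6 = 10.
Ballots ranking Drift above Concept 2: 14 − 10 = 4.
Concept 2 wins the head-to-head 10–4.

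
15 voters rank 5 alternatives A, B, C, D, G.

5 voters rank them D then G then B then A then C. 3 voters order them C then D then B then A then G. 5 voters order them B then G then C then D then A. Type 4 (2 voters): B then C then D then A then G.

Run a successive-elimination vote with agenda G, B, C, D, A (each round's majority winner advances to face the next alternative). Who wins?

D

Round 1: G vs B — 5–10, B advances.
Round 2: B vs C — 12–3, B advances.
Round 3: B vs D — 7–8, D advances.
Round 4: D vs A — 15–0, D advances.
The agenda winner is D.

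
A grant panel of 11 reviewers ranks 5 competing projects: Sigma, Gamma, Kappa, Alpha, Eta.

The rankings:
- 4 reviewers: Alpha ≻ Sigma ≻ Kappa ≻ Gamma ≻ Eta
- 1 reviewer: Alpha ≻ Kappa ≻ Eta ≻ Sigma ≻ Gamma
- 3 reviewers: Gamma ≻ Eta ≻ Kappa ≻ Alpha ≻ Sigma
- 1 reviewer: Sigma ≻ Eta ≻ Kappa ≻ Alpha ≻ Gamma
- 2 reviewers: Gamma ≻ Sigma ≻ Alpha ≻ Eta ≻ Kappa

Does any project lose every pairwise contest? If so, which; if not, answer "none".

none

Head-to-head results (11 reviewers):
Sigma vs Gamma: Sigma wins 6–5.
Sigma vs Kappa: Sigma wins 7–4.
Sigma vs Alpha: Sigma preferred on 1+2 = 3 ballots; Alpha wins 8–3.
Sigma–Eta: Sigma 7–4.
Gamma–Kappa: Kappa 6–5.
Gamma vs Alpha: 5 to 6, Alpha.
Gamma vs Eta: Gamma preferred on 4+3+2 = 9 ballots; Gamma wins 9–2.
Kappa vs Alpha: Alpha wins 7–4.
Kappa vs Eta: Kappa preferred on 4+1 = 5 ballots; Eta wins 6–5.
Alpha vs Eta: Alpha, 7–4.
Every project wins at least one matchup (Sigma beats Gamma; Gamma beats Eta; Kappa beats Gamma; Alpha beats Sigma; Eta beats Kappa), so there is no Condorcet loser.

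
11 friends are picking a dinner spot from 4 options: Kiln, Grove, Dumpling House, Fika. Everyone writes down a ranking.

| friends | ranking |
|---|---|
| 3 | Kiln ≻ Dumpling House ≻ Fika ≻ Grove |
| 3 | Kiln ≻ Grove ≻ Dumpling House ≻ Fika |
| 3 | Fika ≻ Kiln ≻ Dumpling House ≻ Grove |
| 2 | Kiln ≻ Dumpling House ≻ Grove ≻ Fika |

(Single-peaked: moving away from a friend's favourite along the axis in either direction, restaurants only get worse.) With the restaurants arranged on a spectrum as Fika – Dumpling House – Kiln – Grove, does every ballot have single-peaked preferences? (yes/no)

no

Axis positions: Fika=1, Dumpling House=2, Kiln=3, Grove=4.
Type 1 (peak Kiln at position 3): ranking walks positions 3-2-1-4, expanding outward from the peak — single-peaked.
Type 2 (peak Kiln at position 3): ranking walks positions 3-4-2-1, expanding outward from the peak — single-peaked.
Type 3: ranking walks positions 1-3-2-4; Kiln is ranked above Dumpling House even though Dumpling House lies between Kiln and the peak Fika on the axis — preferences dip and rise again. Not single-peaked.
Type 4 (peak Kiln at position 3): ranking walks positions 3-2-4-1, expanding outward from the peak — single-peaked.
Type 3 violates single-peakedness, so the profile is not single-peaked on this axis.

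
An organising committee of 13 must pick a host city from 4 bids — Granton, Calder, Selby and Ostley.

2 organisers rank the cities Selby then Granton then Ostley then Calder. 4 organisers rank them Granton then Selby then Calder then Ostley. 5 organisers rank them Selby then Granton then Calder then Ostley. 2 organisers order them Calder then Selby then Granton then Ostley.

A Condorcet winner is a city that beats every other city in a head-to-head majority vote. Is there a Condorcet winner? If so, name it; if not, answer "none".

Selby

Check each pair by majority over 13 ballots:
Granton vs Calder: 11 to 2, Granton.
Granton vs Selby: Selby, 9–4.
Granton vs Ostley: Granton preferred on 2+4+5+2 = 13 ballots; Granton wins 13–0.
Calder vs Selby: 2 to 11, Selby.
Calder vs Ostley: 11 to 2, Calder.
Selby vs Ostley: 13 to 0, Selby.
Selby wins every pairwise contest, so Selby is the Condorcet winner.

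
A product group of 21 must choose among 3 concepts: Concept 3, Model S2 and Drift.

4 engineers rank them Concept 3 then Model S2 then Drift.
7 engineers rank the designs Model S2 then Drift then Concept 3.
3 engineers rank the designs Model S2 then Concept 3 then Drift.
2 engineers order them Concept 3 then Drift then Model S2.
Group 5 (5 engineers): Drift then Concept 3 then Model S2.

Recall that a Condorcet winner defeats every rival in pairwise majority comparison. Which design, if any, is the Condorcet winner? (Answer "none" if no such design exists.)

Head-to-head results (21 engineers):
Concept 3 vs Model S2: Concept 3 preferred on 4+2+5 = 11 ballots; Concept 3 wins 11–10.
Concept 3 vs Drift: 9 to 12, Drift.
Model S2 vs Drift: 14 to 7, Model S2.
No design is unbeaten: Concept 3 loses to Drift; Model S2 loses to Concept 3; Drift loses to Model S2. In particular Concept 3 → Model S2 → Drift → Concept 3 is a majority cycle — no Condorcet winner exists.

none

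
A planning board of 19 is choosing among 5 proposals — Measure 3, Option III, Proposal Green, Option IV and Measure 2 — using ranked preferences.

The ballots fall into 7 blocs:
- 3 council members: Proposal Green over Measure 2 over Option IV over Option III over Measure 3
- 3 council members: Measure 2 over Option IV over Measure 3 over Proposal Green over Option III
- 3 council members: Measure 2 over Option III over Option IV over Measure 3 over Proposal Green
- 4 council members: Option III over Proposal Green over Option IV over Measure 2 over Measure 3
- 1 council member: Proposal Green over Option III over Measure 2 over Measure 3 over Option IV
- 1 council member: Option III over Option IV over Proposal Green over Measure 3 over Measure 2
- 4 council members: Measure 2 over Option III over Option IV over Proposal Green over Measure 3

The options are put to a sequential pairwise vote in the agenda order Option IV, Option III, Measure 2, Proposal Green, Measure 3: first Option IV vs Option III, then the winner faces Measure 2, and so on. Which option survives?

Measure 2

Round 1: Option IV vs Option III — 6–13, Option III advances.
Round 2: Option III vs Measure 2 — 6–13, Measure 2 advances.
Round 3: Measure 2 vs Proposal Green — 10–9, Measure 2 advances.
Round 4: Measure 2 vs Measure 3 — 18–1, Measure 2 advances.
The agenda winner is Measure 2.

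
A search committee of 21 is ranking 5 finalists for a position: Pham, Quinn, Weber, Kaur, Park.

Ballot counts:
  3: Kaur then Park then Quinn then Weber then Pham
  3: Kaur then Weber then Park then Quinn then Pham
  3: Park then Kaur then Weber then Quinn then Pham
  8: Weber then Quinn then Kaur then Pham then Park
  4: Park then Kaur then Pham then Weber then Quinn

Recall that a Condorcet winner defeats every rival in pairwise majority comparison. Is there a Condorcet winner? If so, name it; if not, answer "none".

Pairwise majorities:
Pham–Quinn: Quinn 17–4.
Pham vs Weber: Weber, 17–4.
Pham–Kaur: Kaur 21–0.
Pham–Park: Park 13–8.
Quinn–Weber: Weber 18–3.
Quinn vs Kaur: Kaur, 13–8.
Quinn–Park: Park 13–8.
Weber vs Kaur: Kaur, 13–8.
Weber vs Park: Weber, 11–10.
Kaur vs Park: Kaur wins 14–7.
Only Kaur has no losses; Kaur is the Condorcet winner.

Kaur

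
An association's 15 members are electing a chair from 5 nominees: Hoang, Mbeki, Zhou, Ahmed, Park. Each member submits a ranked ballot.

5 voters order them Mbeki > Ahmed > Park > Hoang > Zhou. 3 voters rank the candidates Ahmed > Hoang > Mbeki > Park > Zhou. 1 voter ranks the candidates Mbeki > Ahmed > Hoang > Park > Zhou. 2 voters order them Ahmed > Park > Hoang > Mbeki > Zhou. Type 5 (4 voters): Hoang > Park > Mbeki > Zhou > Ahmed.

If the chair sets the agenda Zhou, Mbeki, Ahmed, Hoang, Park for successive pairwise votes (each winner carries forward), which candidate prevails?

Round 1: Zhou vs Mbeki — 0–15, Mbeki advances.
Round 2: Mbeki vs Ahmed — 10–5, Mbeki advances.
Round 3: Mbeki vs Hoang — 6–9, Hoang advances.
Round 4: Hoang vs Park — 8–7, Hoang advances.
Hoang survives the agenda.

Hoang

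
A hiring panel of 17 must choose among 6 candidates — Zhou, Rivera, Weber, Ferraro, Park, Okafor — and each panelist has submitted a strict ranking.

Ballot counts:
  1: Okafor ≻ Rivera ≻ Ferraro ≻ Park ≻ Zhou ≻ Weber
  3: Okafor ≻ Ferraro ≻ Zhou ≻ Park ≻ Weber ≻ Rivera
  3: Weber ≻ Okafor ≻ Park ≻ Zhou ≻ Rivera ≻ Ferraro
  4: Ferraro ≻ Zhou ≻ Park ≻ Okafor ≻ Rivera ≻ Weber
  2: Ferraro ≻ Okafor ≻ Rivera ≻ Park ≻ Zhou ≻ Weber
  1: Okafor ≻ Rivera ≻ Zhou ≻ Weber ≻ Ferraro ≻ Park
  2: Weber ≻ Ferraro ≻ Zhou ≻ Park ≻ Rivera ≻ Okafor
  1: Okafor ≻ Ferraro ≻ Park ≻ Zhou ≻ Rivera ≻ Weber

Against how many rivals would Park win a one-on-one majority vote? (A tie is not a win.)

2

Park against each rival (17 committee members):
Park vs Zhou: 7 to 10, Zhou.
Park vs Rivera: Park is ranked higher on 3+3+4+2+1 = 13 ballots, Rivera on 4. Park wins 13–4.
Park vs Weber: Park, 11–6.
Park vs Ferraro: Ferraro wins 14–3.
Park–Okafor: Okafor 11–6.
Park beats Rivera, Weber; loses to Zhou, Ferraro, Okafor — 2 pairwise wins.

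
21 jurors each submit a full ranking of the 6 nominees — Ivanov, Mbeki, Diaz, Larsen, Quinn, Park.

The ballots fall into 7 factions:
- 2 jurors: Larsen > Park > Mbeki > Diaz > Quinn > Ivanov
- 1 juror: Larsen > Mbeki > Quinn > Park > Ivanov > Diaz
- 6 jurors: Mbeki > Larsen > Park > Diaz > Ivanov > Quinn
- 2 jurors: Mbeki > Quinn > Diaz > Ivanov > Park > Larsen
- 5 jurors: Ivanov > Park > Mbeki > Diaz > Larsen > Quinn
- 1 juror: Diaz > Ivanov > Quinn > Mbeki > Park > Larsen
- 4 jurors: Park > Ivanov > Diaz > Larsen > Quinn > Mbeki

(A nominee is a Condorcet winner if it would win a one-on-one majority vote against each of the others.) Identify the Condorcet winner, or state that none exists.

Park

Head-to-head results (21 jurors):
Ivanov vs Mbeki: 10 to 11, Mbeki.
Ivanov vs Diaz: Ivanov is ranked higher on 1+5+4 = 10 ballots, Diaz on 11. Diaz wins 11–10.
Ivanov vs Larsen: 12 to 9, Ivanov.
Ivanov vs Quinn: Ivanov preferred on 6+5+1+4 = 16 ballots; Ivanov wins 16–5.
Ivanov vs Park: 8 to 13, Park.
Mbeki vs Diaz: 2+1+6+2+5 = 16 for Mbeki, 5 for Diaz — Mbeki by 16–5.
Mbeki vs Larsen: 14 to 7, Mbeki.
Mbeki vs Quinn: Mbeki is ranked higher on 2+1+6+2+5 = 16 ballots, Quinn on 5. Mbeki wins 16–5.
Mbeki vs Park: Mbeki preferred on 1+6+2+1 = 10 ballots; Park wins 11–10.
Diaz vs Larsen: 2+5+1+4 = 12 for Diaz, 9 for Larsen — Diaz by 12–9.
Diaz vs Quinn: Diaz preferred on 2+6+5+1+4 = 18 ballots; Diaz wins 18–3.
Diaz vs Park: Diaz is ranked higher on 2+1 = 3 ballots, Park on 18. Park wins 18–3.
Larsen vs Quinn: Larsen is ranked higher on 2+1+6+5+4 = 18 ballots, Quinn on 3. Larsen wins 18–3.
Larsen vs Park: Larsen is ranked higher on 2+1+6 = 9 ballots, Park on 12. Park wins 12–9.
Quinn vs Park: Quinn is ranked higher on 1+2+1 = 4 ballots, Park on 17. Park wins 17–4.
Park defeats every rival head-to-head and is the Condorcet winner.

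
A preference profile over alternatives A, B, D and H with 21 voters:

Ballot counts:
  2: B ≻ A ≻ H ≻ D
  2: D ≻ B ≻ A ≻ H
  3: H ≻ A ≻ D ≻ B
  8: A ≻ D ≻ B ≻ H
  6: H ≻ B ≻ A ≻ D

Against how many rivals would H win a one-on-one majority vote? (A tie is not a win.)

1

H against each rival (21 voters):
H–A: A 12–9.
H vs B: 9 to 12, B.
H vs D: H preferred on 2+3+6 = 11 ballots; H wins 11–10.
H beats D; loses to A, B — 1 pairwise win.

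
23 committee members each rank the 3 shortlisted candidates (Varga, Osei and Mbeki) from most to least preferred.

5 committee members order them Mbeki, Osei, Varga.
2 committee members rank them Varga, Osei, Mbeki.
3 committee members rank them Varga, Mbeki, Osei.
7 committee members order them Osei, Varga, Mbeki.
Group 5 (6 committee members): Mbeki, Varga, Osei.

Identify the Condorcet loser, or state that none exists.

none

Head-to-head results (23 committee members):
Varga–Osei: Osei 12–11.
Varga vs Mbeki: Varga, 12–11.
Osei vs Mbeki: Osei preferred on 2+7 = 9 ballots; Mbeki wins 14–9.
Every candidate wins at least one matchup (Varga beats Mbeki; Osei beats Varga; Mbeki beats Osei), so there is no Condorcet loser.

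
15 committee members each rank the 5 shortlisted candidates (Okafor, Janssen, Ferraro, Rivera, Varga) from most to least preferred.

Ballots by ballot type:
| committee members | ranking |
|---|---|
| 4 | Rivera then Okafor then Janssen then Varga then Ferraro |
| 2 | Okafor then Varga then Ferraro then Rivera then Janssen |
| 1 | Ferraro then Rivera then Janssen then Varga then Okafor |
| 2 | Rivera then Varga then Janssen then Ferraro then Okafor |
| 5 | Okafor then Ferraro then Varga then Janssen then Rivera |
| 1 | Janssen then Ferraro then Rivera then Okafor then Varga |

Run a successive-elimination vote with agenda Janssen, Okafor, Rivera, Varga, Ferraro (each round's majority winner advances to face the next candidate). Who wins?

Ferraro

Round 1: Janssen vs Okafor — 4–11, Okafor advances.
Round 2: Okafor vs Rivera — 7–8, Rivera advances.
Round 3: Rivera vs Varga — 8–7, Rivera advances.
Round 4: Rivera vs Ferraro — 6–9, Ferraro advances.
Ferraro survives the agenda.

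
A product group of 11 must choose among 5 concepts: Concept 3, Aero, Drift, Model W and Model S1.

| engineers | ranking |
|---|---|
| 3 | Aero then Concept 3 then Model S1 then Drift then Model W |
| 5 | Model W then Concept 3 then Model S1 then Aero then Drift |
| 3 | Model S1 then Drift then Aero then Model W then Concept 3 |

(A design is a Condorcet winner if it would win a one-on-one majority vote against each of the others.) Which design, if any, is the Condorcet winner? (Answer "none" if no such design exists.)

none

Check each pair by majority over 11 ballots:
Concept 3 vs Aero: Aero, 6–5.
Concept 3 vs Drift: Concept 3, 8–3.
Concept 3 vs Model W: Model W wins 8–3.
Concept 3 vs Model S1: Concept 3 wins 8–3.
Aero vs Drift: Aero, 8–3.
Aero vs Model W: Aero wins 6–5.
Aero vs Model S1: Model S1, 8–3.
Drift–Model W: Drift 6–5.
Drift vs Model S1: Model S1, 11–0.
Model W vs Model S1: Model S1, 6–5.
Each design drops at least one matchup (Concept 3 loses to Aero; Aero loses to Model S1; Drift loses to Concept 3; Model W loses to Aero; Model S1 loses to Concept 3); the cycle Concept 3 → Drift → Model W → Concept 3 rules out a Condorcet winner.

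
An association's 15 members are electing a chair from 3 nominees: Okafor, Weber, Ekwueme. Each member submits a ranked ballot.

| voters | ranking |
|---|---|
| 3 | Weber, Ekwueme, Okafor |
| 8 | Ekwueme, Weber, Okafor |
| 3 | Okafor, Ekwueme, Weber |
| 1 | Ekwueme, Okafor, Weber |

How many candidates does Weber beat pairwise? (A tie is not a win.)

Weber against each rival (15 voters):
Weber vs Okafor: Weber is ranked higher on 3+8 = 11 ballots, Okafor on 4. Weber wins 11–4.
Weber vs Ekwueme: Ekwueme wins 12–3.
Weber beats Okafor; loses to Ekwueme — 1 pairwise win.

1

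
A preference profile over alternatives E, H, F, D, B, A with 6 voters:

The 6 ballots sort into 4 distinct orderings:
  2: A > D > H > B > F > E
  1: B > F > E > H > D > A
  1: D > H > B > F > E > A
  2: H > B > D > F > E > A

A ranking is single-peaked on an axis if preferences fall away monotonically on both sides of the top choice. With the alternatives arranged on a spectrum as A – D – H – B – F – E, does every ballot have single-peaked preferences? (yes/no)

yes

Axis positions: A=1, D=2, H=3, B=4, F=5, E=6.
Cluster 1 (peak A at position 1): ranking walks positions 1-2-3-4-5-6, expanding outward from the peak — single-peaked.
Cluster 2 (peak B at position 4): ranking walks positions 4-5-6-3-2-1, expanding outward from the peak — single-peaked.
Cluster 3 (peak D at position 2): ranking walks positions 2-3-4-5-6-1, expanding outward from the peak — single-peaked.
Cluster 4 (peak H at position 3): ranking walks positions 3-4-2-5-6-1, expanding outward from the peak — single-peaked.
Every ranking is single-peaked on this axis.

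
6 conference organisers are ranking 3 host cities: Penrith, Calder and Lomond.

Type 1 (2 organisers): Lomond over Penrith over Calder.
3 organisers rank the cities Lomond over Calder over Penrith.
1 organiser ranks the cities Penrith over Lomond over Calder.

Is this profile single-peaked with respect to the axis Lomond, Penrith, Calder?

Axis positions: Lomond=1, Penrith=2, Calder=3.
Type 1 (peak Lomond at position 1): ranking walks positions 1-2-3, expanding outward from the peak — single-peaked.
Type 2: ranking walks positions 1-3-2; Calder is ranked above Penrith even though Penrith lies between Calder and the peak Lomond on the axis — preferences dip and rise again. Not single-peaked.
Type 3 (peak Penrith at position 2): ranking walks positions 2-1-3, expanding outward from the peak — single-peaked.
Type 2 violates single-peakedness, so the profile is not single-peaked on this axis.

no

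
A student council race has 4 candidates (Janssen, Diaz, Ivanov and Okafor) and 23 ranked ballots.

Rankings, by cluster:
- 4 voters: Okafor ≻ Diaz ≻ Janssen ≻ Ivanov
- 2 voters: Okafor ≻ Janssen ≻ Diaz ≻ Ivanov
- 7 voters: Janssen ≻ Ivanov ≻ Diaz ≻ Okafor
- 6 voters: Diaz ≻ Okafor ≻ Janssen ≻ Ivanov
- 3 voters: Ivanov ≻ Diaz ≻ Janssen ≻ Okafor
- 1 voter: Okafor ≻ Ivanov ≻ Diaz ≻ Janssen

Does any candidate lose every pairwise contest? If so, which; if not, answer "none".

Pairwise majorities:
Janssen vs Diaz: 9 to 14, Diaz.
Janssen vs Ivanov: 4+2+7+6 = 19 for Janssen, 4 for Ivanov — Janssen by 19–4.
Janssen–Okafor: Okafor 13–10.
Diaz vs Ivanov: Diaz preferred on 4+2+6 = 12 ballots; Diaz wins 12–11.
Diaz vs Okafor: 16 to 7, Diaz.
Ivanov vs Okafor: Ivanov preferred on 7+3 = 10 ballots; Okafor wins 13–10.
Ivanov is beaten in every head-to-head and is the Condorcet loser.

Ivanov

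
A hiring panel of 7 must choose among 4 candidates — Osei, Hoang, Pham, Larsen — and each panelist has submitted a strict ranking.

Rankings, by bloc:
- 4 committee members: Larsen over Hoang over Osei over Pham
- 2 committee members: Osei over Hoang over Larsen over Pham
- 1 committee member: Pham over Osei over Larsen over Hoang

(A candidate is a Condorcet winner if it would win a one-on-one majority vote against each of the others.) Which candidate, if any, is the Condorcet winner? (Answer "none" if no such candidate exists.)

Head-to-head results (7 committee members):
Osei vs Hoang: Osei preferred on 2+1 = 3 ballots; Hoang wins 4–3.
Osei vs Pham: Osei wins 6–1.
Osei vs Larsen: 3 to 4, Larsen.
Hoang vs Pham: Hoang, 6–1.
Hoang vs Larsen: 2 to 5, Larsen.
Pham vs Larsen: Larsen wins 6–1.
Only Larsen has no losses; Larsen is the Condorcet winner.

Larsen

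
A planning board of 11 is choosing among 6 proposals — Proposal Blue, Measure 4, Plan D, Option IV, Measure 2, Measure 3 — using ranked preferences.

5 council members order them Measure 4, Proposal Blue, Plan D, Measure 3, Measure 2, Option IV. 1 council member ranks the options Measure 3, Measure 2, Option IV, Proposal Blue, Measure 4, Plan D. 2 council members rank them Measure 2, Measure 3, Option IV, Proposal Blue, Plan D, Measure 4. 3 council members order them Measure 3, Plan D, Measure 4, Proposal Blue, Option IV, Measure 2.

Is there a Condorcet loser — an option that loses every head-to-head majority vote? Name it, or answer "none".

Option IV

Head-to-head results (11 council members):
Proposal Blue vs Measure 4: 3 to 8, Measure 4.
Proposal Blue vs Plan D: Proposal Blue, 8–3.
Proposal Blue vs Option IV: 5+3 = 8 for Proposal Blue, 3 for Option IV — Proposal Blue by 8–3.
Proposal Blue–Measure 2: Proposal Blue 8–3.
Proposal Blue vs Measure 3: Proposal Blue preferred on 5 ballots; Measure 3 wins 6–5.
Measure 4 vs Plan D: Measure 4 wins 6–5.
Measure 4 vs Option IV: Measure 4 preferred on 5+3 = 8 ballots; Measure 4 wins 8–3.
Measure 4 vs Measure 2: Measure 4, 8–3.
Measure 4 vs Measure 3: Measure 4 is ranked higher on 5 ballots, Measure 3 on 6. Measure 3 wins 6–5.
Plan D–Option IV: Plan D 8–3.
Plan D vs Measure 2: Plan D, 8–3.
Plan D vs Measure 3: 5 for Plan D, 6 for Measure 3 — Measure 3 by 6–5.
Option IV vs Measure 2: 3 for Option IV, 8 for Measure 2 — Measure 2 by 8–3.
Option IV–Measure 3: Measure 3 11–0.
Measure 2–Measure 3: Measure 3 9–2.
Only Option IV has no wins; Option IV is the Condorcet loser.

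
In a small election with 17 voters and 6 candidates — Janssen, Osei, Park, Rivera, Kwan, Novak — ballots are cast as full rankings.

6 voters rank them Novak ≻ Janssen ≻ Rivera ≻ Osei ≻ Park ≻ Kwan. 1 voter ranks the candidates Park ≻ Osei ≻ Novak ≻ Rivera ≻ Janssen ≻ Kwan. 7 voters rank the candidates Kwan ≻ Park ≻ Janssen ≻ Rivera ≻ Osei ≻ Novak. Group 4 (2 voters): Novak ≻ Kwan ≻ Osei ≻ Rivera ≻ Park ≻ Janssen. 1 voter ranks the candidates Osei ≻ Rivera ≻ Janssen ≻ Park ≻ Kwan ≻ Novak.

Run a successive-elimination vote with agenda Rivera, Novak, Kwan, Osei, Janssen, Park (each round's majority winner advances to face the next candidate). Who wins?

Round 1: Rivera vs Novak — 8–9, Novak advances.
Round 2: Novak vs Kwan — 9–8, Novak advances.
Round 3: Novak vs Osei — 8–9, Osei advances.
Round 4: Osei vs Janssen — 4–13, Janssen advances.
Round 5: Janssen vs Park — 7–10, Park advances.
Park survives the agenda.

Park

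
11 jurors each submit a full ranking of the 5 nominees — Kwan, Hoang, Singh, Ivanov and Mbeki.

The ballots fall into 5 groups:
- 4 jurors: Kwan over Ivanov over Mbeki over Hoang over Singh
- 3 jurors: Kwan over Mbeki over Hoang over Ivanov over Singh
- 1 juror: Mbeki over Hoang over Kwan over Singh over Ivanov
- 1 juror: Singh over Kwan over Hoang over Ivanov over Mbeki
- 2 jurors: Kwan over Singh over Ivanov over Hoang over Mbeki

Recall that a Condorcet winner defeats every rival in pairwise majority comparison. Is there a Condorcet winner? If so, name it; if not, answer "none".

Kwan

Check each pair by majority over 11 ballots:
Kwan vs Hoang: 4+3+1+2 = 10 for Kwan, 1 for Hoang — Kwan by 10–1.
Kwan vs Singh: 10 to 1, Kwan.
Kwan vs Ivanov: 11 to 0, Kwan.
Kwan vs Mbeki: Kwan preferred on 4+3+1+2 = 10 ballots; Kwan wins 10–1.
Hoang vs Singh: Hoang is ranked higher on 4+3+1 = 8 ballots, Singh on 3. Hoang wins 8–3.
Hoang vs Ivanov: 3+1+1 = 5 for Hoang, 6 for Ivanov — Ivanov by 6–5.
Hoang vs Mbeki: 3 to 8, Mbeki.
Singh vs Ivanov: 1+1+2 = 4 for Singh, 7 for Ivanov — Ivanov by 7–4.
Singh vs Mbeki: Singh preferred on 1+2 = 3 ballots; Mbeki wins 8–3.
Ivanov vs Mbeki: Ivanov preferred on 4+1+2 = 7 ballots; Ivanov wins 7–4.
Kwan beats each of Hoang, Singh, Ivanov, Mbeki — Kwan is the Condorcet winner.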